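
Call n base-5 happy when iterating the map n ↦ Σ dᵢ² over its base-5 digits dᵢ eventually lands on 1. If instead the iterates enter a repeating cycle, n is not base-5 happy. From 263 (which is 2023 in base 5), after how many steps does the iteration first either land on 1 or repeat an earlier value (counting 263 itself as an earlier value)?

263 = (2,0,2,3)_5 → 2² + 0² + 2² + 3² = 4 + 0 + 4 + 9 = 17
17 = (3,2)_5 → 3² + 2² = 9 + 4 = 13
13 = (2,3)_5 → 2² + 3² = 4 + 9 = 13  — 13 repeats.
That took 3 steps.

3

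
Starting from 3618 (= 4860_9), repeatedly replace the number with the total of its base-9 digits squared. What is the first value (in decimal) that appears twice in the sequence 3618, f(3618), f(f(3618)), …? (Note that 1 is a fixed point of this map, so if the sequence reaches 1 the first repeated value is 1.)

74

3618 = (4,8,6,0)_9 → 4² + 8² + 6² + 0² = 16 + 64 + 36 + 0 = 116
116 = (1,3,8)_9 → 1² + 3² + 8² = 1 + 9 + 64 = 74
74 = (8,2)_9 → 8² + 2² = 64 + 4 = 68
68 = (7,5)_9 → 7² + 5² = 49 + 25 = 74  — 74 already appeared earlier.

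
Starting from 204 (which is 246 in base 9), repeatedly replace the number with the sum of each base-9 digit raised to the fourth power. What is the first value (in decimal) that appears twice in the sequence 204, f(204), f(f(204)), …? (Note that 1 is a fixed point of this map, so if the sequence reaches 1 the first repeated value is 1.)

114

204 = (2,4,6)_9 → 2⁴ + 4⁴ + 6⁴ = 16 + 256 + 1296 = 1568
1568 = (2,1,3,2)_9 → 2⁴ + 1⁴ + 3⁴ + 2⁴ = 16 + 1 + 81 + 16 = 114
114 = (1,3,6)_9 → 1⁴ + 3⁴ + 6⁴ = 1 + 81 + 1296 = 1378
1378 = (1,8,0,1)_9 → 1⁴ + 8⁴ + 0⁴ + 1⁴ = 1 + 4096 + 0 + 1 = 4098
4098 = (5,5,5,3)_9 → 5⁴ + 5⁴ + 5⁴ + 3⁴ = 625 + 625 + 625 + 81 = 1956
1956 = (2,6,1,3)_9 → 2⁴ + 6⁴ + 1⁴ + 3⁴ = 16 + 1296 + 1 + 81 = 1394
1394 = (1,8,1,8)_9 → 1⁴ + 8⁴ + 1⁴ + 8⁴ = 1 + 4096 + 1 + 4096 = 8194
8194 = (1,2,2,1,4)_9 → 1⁴ + 2⁴ + 2⁴ + 1⁴ + 4⁴ = 1 + 16 + 16 + 1 + 256 = 290
290 = (3,5,2)_9 → 3⁴ + 5⁴ + 2⁴ = 81 + 625 + 16 = 722
722 = (8,8,2)_9 → 8⁴ + 8⁴ + 2⁴ = 4096 + 4096 + 16 = 8208
8208 = (1,2,2,3,0)_9 → 1⁴ + 2⁴ + 2⁴ + 3⁴ + 0⁴ = 1 + 16 + 16 + 81 + 0 = 114  — 114 already appeared earlier.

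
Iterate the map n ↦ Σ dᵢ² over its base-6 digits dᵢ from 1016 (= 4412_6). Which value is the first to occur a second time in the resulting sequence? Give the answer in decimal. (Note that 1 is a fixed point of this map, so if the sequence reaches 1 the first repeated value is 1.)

1016 = (4,4,1,2)_6 → 4² + 4² + 1² + 2² = 37
37 = (1,0,1)_6 → 1² + 0² + 1² = 2
2 = (2)_6 → 2² = 4
4 = (4)_6 → 4² = 16
16 = (2,4)_6 → 2² + 4² = 20
20 = (3,2)_6 → 3² + 2² = 13
13 = (2,1)_6 → 2² + 1² = 5
5 = (5)_6 → 5² = 25
25 = (4,1)_6 → 4² + 1² = 17
17 = (2,5)_6 → 2² + 5² = 29
29 = (4,5)_6 → 4² + 5² = 41
41 = (1,0,5)_6 → 1² + 0² + 5² = 26
26 = (4,2)_6 → 4² + 2² = 20  — 20 already appeared earlier.

20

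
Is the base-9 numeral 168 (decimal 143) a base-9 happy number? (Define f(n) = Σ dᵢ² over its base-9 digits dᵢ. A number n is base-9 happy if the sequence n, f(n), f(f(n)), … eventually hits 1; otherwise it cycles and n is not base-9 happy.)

base-9 happy

143 = (1,6,8)_9 → 1² + 6² + 8² = 101
101 = (1,2,2)_9 → 1² + 2² + 2² = 9
9 = (1,0)_9 → 1² + 0² = 1  — reached 1.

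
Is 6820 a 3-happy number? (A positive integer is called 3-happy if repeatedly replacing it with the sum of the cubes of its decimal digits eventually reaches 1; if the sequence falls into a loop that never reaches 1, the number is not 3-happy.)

6820 → 736
736 → 586
586 → 853
853 → 664
664 → 496
496 → 1009
1009 → 730
730 → 370
370 → 370  — 370 already seen; the sequence cycles without reaching 1.

not 3-happy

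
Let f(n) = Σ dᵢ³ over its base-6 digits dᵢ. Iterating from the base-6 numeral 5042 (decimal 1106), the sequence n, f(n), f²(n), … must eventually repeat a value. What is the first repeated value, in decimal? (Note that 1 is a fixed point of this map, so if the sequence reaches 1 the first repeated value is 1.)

1

1106 = (5,0,4,2)_6 → 197
197 = (5,2,5)_6 → 258
258 = (1,1,1,0)_6 → 3
3 = (3)_6 → 27
27 = (4,3)_6 → 91
91 = (2,3,1)_6 → 36
36 = (1,0,0)_6 → 1  — reached the fixed point 1.
1 → 1, so 1 is the first repeated value.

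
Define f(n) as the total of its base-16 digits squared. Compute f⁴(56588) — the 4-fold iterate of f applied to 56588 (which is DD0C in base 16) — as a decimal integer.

197

56588 = (13,13,0,12)_16 → 13² + 13² + 0² + 12² = 169 + 169 + 0 + 144 = 482
482 = (1,14,2)_16 → 1² + 14² + 2² = 1 + 196 + 4 = 201
201 = (12,9)_16 → 12² + 9² = 144 + 81 = 225
225 = (14,1)_16 → 14² + 1² = 196 + 1 = 197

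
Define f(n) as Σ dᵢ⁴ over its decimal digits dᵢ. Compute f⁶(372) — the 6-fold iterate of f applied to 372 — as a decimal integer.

372 → 2498
2498 → 10929
10929 → 13139
13139 → 6725
6725 → 4338
4338 → 4514

4514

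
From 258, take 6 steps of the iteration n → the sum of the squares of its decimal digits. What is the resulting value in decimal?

37

258 → 2² + 5² + 8² = 4 + 25 + 64 = 93
93 → 9² + 3² = 81 + 9 = 90
90 → 9² + 0² = 81 + 0 = 81
81 → 8² + 1² = 64 + 1 = 65
65 → 6² + 5² = 36 + 25 = 61
61 → 6² + 1² = 36 + 1 = 37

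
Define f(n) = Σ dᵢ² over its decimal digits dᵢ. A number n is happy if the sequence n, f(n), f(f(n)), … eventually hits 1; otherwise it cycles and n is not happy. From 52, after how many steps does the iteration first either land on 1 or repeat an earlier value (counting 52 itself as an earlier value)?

52 → 5² + 2² = 29
29 → 2² + 9² = 85
85 → 8² + 5² = 89
89 → 8² + 9² = 145
145 → 1² + 4² + 5² = 42
42 → 4² + 2² = 20
20 → 2² + 0² = 4
4 → 4² = 16
16 → 1² + 6² = 37
37 → 3² + 7² = 58
58 → 5² + 8² = 89  — 89 repeats.
That took 11 steps.

11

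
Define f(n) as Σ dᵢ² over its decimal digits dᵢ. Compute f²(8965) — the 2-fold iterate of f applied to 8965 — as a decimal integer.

40

8965 → 8² + 9² + 6² + 5² = 64 + 81 + 36 + 25 = 206
206 → 2² + 0² + 6² = 4 + 0 + 36 = 40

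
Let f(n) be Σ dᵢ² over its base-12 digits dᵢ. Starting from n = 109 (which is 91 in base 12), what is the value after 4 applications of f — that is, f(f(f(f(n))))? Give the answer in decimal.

146

109 = (9,1)_12 → 82
82 = (6,10)_12 → 136
136 = (11,4)_12 → 137
137 = (11,5)_12 → 146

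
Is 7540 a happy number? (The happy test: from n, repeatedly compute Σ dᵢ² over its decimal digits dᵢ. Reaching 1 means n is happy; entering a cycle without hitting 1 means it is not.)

not happy

7540 → 7² + 5² + 4² + 0² = 90
90 → 9² + 0² = 81
81 → 8² + 1² = 65
65 → 6² + 5² = 61
61 → 6² + 1² = 37
37 → 3² + 7² = 58
58 → 5² + 8² = 89
89 → 8² + 9² = 145
145 → 1² + 4² + 5² = 42
42 → 4² + 2² = 20
20 → 2² + 0² = 4
4 → 4² = 16
16 → 1² + 6² = 37  — 37 already seen; the sequence cycles without reaching 1.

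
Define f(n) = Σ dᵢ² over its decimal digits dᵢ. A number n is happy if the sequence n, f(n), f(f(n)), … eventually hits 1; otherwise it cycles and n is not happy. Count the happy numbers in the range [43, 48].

43: 43 → 25 → 29 → 85 → 89 → 145 → 42 → 20 → 4 → 16 → 37 → 58 → 89  (repeats 89)
44: 44 → 32 → 13 → 10 → 1  (reaches 1)
45: 45 → 41 → 17 → 50 → 25 → 29 → 85 → 89 → 145 → 42 → 20 → 4 → 16 → 37 → 58 → 89  (repeats 89)
46: 46 → 52 → 29 → 85 → 89 → 145 → 42 → 20 → 4 → 16 → 37 → 58 → 89  (repeats 89)
47: 47 → 65 → 61 → 37 → 58 → 89 → 145 → 42 → 20 → 4 → 16 → 37  (repeats 37)
48: 48 → 80 → 64 → 52 → 29 → 85 → 89 → 145 → 42 → 20 → 4 → 16 → 37 → 58 → 89  (repeats 89)
happy: 44

1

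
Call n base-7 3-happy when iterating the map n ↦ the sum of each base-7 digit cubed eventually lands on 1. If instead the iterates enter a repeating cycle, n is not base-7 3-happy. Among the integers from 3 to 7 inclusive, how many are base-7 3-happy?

1

3: 3 → 27 → 243 → 405 → 219 → 99 → 9 → 9  (repeats 9)
4: 4 → 64 → 10 → 28 → 64  (repeats 64)
5: 5 → 125 → 251 → 341 → 557 → 137 → 197 → 65 → 17 → 35 → 125  (repeats 125)
6: 6 → 216 → 288 → 342 → 648 → 282 → 258 → 342  (repeats 342)
7: 7 → 1  (reaches 1)
base-7 3-happy: 7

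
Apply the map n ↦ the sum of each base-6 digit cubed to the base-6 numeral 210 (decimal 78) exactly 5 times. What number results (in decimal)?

78 = (2,1,0)_6 → 2³ + 1³ + 0³ = 8 + 1 + 0 = 9
9 = (1,3)_6 → 1³ + 3³ = 1 + 27 = 28
28 = (4,4)_6 → 4³ + 4³ = 64 + 64 = 128
128 = (3,3,2)_6 → 3³ + 3³ + 2³ = 27 + 27 + 8 = 62
62 = (1,4,2)_6 → 1³ + 4³ + 2³ = 1 + 64 + 8 = 73

73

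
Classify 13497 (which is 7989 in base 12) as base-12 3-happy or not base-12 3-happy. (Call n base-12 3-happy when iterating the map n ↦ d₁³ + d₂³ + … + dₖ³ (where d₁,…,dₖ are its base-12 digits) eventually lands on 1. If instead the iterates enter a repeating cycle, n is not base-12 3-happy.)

13497 = (7,9,8,9)_12 → 7³ + 9³ + 8³ + 9³ = 2313
2313 = (1,4,0,9)_12 → 1³ + 4³ + 0³ + 9³ = 794
794 = (5,6,2)_12 → 5³ + 6³ + 2³ = 349
349 = (2,5,1)_12 → 2³ + 5³ + 1³ = 134
134 = (11,2)_12 → 11³ + 2³ = 1339
1339 = (9,3,7)_12 → 9³ + 3³ + 7³ = 1099
1099 = (7,7,7)_12 → 7³ + 7³ + 7³ = 1029
1029 = (7,1,9)_12 → 7³ + 1³ + 9³ = 1073
1073 = (7,5,5)_12 → 7³ + 5³ + 5³ = 593
593 = (4,1,5)_12 → 4³ + 1³ + 5³ = 190
190 = (1,3,10)_12 → 1³ + 3³ + 10³ = 1028
1028 = (7,1,8)_12 → 7³ + 1³ + 8³ = 856
856 = (5,11,4)_12 → 5³ + 11³ + 4³ = 1520
1520 = (10,6,8)_12 → 10³ + 6³ + 8³ = 1728
1728 = (1,0,0,0)_12 → 1³ + 0³ + 0³ + 0³ = 1  — reached 1.

base-12 3-happy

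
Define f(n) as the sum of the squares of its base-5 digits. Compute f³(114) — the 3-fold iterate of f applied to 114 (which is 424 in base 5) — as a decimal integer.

2

114 = (4,2,4)_5 → 4² + 2² + 4² = 36
36 = (1,2,1)_5 → 1² + 2² + 1² = 6
6 = (1,1)_5 → 1² + 1² = 2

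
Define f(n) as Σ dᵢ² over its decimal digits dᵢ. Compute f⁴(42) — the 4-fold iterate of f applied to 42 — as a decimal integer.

37

42 → 4² + 2² = 16 + 4 = 20
20 → 2² + 0² = 4 + 0 = 4
4 → 4² = 16
16 → 1² + 6² = 1 + 36 = 37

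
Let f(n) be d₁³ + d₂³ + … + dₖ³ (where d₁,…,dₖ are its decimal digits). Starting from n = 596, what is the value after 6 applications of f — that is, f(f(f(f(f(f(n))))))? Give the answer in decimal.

596 → 5³ + 9³ + 6³ = 125 + 729 + 216 = 1070
1070 → 1³ + 0³ + 7³ + 0³ = 1 + 0 + 343 + 0 = 344
344 → 3³ + 4³ + 4³ = 27 + 64 + 64 = 155
155 → 1³ + 5³ + 5³ = 1 + 125 + 125 = 251
251 → 2³ + 5³ + 1³ = 8 + 125 + 1 = 134
134 → 1³ + 3³ + 4³ = 1 + 27 + 64 = 92

92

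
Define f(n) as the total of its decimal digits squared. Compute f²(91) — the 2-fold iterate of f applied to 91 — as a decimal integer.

68

91 → 82
82 → 68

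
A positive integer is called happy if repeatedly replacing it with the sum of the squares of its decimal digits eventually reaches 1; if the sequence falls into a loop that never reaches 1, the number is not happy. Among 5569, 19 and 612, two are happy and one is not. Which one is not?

5569: 5569 → 167 → 86 → 100 → 1  — reaches 1 (happy)
19: 19 → 82 → 68 → 100 → 1  — reaches 1 (happy)
612: 612 → 41 → 17 → 50 → 25 → 29 → 85 → 89 → 145 → 42 → 20 → 4 → 16 → 37 → 58 → 89  — repeats 89 (not happy)

612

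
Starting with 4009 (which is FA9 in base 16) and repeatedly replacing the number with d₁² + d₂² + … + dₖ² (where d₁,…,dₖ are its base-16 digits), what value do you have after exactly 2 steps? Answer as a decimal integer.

4009 = (15,10,9)_16 → 15² + 10² + 9² = 225 + 100 + 81 = 406
406 = (1,9,6)_16 → 1² + 9² + 6² = 1 + 81 + 36 = 118

118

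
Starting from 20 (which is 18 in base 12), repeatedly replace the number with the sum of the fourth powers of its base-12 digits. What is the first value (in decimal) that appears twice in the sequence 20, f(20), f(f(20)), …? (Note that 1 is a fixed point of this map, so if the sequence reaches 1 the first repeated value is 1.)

20 = (1,8)_12 → 1⁴ + 8⁴ = 1 + 4096 = 4097
4097 = (2,4,5,5)_12 → 2⁴ + 4⁴ + 5⁴ + 5⁴ = 16 + 256 + 625 + 625 = 1522
1522 = (10,6,10)_12 → 10⁴ + 6⁴ + 10⁴ = 10000 + 1296 + 10000 = 21296
21296 = (1,0,3,10,8)_12 → 1⁴ + 0⁴ + 3⁴ + 10⁴ + 8⁴ = 1 + 0 + 81 + 10000 + 4096 = 14178
14178 = (8,2,5,6)_12 → 8⁴ + 2⁴ + 5⁴ + 6⁴ = 4096 + 16 + 625 + 1296 = 6033
6033 = (3,5,10,9)_12 → 3⁴ + 5⁴ + 10⁴ + 9⁴ = 81 + 625 + 10000 + 6561 = 17267
17267 = (9,11,10,11)_12 → 9⁴ + 11⁴ + 10⁴ + 11⁴ = 6561 + 14641 + 10000 + 14641 = 45843
45843 = (2,2,6,4,3)_12 → 2⁴ + 2⁴ + 6⁴ + 4⁴ + 3⁴ = 16 + 16 + 1296 + 256 + 81 = 1665
1665 = (11,6,9)_12 → 11⁴ + 6⁴ + 9⁴ = 14641 + 1296 + 6561 = 22498
22498 = (1,1,0,2,10)_12 → 1⁴ + 1⁴ + 0⁴ + 2⁴ + 10⁴ = 1 + 1 + 0 + 16 + 10000 = 10018
10018 = (5,9,6,10)_12 → 5⁴ + 9⁴ + 6⁴ + 10⁴ = 625 + 6561 + 1296 + 10000 = 18482
18482 = (10,8,4,2)_12 → 10⁴ + 8⁴ + 4⁴ + 2⁴ = 10000 + 4096 + 256 + 16 = 14368
14368 = (8,3,9,4)_12 → 8⁴ + 3⁴ + 9⁴ + 4⁴ = 4096 + 81 + 6561 + 256 = 10994
10994 = (6,4,4,2)_12 → 6⁴ + 4⁴ + 4⁴ + 2⁴ = 1296 + 256 + 256 + 16 = 1824
1824 = (1,0,8,0)_12 → 1⁴ + 0⁴ + 8⁴ + 0⁴ = 1 + 0 + 4096 + 0 = 4097  — 4097 already appeared earlier.

4097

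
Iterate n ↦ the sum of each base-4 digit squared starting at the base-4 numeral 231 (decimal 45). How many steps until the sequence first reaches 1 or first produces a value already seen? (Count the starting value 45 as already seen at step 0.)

45 = (2,3,1)_4 → 2² + 3² + 1² = 4 + 9 + 1 = 14
14 = (3,2)_4 → 3² + 2² = 9 + 4 = 13
13 = (3,1)_4 → 3² + 1² = 9 + 1 = 10
10 = (2,2)_4 → 2² + 2² = 4 + 4 = 8
8 = (2,0)_4 → 2² + 0² = 4 + 0 = 4
4 = (1,0)_4 → 1² + 0² = 1 + 0 = 1  — reached 1.
That took 6 steps.

6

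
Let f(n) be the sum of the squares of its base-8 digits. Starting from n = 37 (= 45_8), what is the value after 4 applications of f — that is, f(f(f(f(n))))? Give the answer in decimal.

37 = (4,5)_8 → 4² + 5² = 16 + 25 = 41
41 = (5,1)_8 → 5² + 1² = 25 + 1 = 26
26 = (3,2)_8 → 3² + 2² = 9 + 4 = 13
13 = (1,5)_8 → 1² + 5² = 1 + 25 = 26

26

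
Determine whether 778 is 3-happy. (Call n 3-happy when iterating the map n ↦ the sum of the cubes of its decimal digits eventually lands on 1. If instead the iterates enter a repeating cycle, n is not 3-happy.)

778 → 7³ + 7³ + 8³ = 343 + 343 + 512 = 1198
1198 → 1³ + 1³ + 9³ + 8³ = 1 + 1 + 729 + 512 = 1243
1243 → 1³ + 2³ + 4³ + 3³ = 1 + 8 + 64 + 27 = 100
100 → 1³ + 0³ + 0³ = 1 + 0 + 0 = 1  — reached 1.

3-happy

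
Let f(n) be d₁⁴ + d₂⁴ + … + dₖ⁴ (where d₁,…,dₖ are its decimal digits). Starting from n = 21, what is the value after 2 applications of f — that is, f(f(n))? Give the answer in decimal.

2402

21 → 2⁴ + 1⁴ = 17
17 → 1⁴ + 7⁴ = 2402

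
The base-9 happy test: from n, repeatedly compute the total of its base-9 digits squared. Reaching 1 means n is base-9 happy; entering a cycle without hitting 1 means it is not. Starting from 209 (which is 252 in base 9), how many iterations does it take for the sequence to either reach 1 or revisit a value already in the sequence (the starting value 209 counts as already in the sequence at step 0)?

209 = (2,5,2)_9 → 2² + 5² + 2² = 33
33 = (3,6)_9 → 3² + 6² = 45
45 = (5,0)_9 → 5² + 0² = 25
25 = (2,7)_9 → 2² + 7² = 53
53 = (5,8)_9 → 5² + 8² = 89
89 = (1,0,8)_9 → 1² + 0² + 8² = 65
65 = (7,2)_9 → 7² + 2² = 53  — 53 repeats.
That took 7 steps.

7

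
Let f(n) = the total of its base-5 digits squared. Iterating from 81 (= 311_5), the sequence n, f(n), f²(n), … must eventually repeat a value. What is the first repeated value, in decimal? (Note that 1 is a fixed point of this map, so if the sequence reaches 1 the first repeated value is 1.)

1

81 = (3,1,1)_5 → 3² + 1² + 1² = 11
11 = (2,1)_5 → 2² + 1² = 5
5 = (1,0)_5 → 1² + 0² = 1  — reached the fixed point 1.
1 → 1, so 1 is the first repeated value.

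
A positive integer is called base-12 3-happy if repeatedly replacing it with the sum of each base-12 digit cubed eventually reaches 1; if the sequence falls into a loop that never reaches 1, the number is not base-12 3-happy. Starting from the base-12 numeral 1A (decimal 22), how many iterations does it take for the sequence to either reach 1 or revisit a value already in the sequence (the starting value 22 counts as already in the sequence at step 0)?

22 = (1,10)_12 → 1001
1001 = (6,11,5)_12 → 1672
1672 = (11,7,4)_12 → 1738
1738 = (1,0,0,10)_12 → 1001  — 1001 repeats.
That took 4 steps.

4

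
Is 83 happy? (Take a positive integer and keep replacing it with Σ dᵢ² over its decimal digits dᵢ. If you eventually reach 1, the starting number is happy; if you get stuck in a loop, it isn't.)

not happy

83 → 8² + 3² = 73
73 → 7² + 3² = 58
58 → 5² + 8² = 89
89 → 8² + 9² = 145
145 → 1² + 4² + 5² = 42
42 → 4² + 2² = 20
20 → 2² + 0² = 4
4 → 4² = 16
16 → 1² + 6² = 37
37 → 3² + 7² = 58  — 58 already seen; the sequence cycles without reaching 1.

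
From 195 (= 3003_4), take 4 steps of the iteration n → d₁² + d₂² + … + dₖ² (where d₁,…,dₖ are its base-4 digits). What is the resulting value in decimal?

4

195 = (3,0,0,3)_4 → 3² + 0² + 0² + 3² = 9 + 0 + 0 + 9 = 18
18 = (1,0,2)_4 → 1² + 0² + 2² = 1 + 0 + 4 = 5
5 = (1,1)_4 → 1² + 1² = 1 + 1 = 2
2 = (2)_4 → 2² = 4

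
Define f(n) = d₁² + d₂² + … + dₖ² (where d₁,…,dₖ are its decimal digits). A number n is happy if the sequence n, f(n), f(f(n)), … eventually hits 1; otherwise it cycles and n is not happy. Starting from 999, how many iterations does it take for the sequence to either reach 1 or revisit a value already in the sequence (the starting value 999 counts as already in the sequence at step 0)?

12

999 → 243
243 → 29
29 → 85
85 → 89
89 → 145
145 → 42
42 → 20
20 → 4
4 → 16
16 → 37
37 → 58
58 → 89  — 89 repeats.
That took 12 steps.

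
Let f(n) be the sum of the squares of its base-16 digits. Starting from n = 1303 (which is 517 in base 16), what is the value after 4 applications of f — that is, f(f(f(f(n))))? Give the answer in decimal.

1303 = (5,1,7)_16 → 5² + 1² + 7² = 75
75 = (4,11)_16 → 4² + 11² = 137
137 = (8,9)_16 → 8² + 9² = 145
145 = (9,1)_16 → 9² + 1² = 82

82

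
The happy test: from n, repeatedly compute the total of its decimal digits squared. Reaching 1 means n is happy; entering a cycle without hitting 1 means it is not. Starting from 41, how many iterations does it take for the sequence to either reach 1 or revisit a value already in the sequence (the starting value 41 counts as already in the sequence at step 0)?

14

41 → 17
17 → 50
50 → 25
25 → 29
29 → 85
85 → 89
89 → 145
145 → 42
42 → 20
20 → 4
4 → 16
16 → 37
37 → 58
58 → 89  — 89 repeats.
That took 14 steps.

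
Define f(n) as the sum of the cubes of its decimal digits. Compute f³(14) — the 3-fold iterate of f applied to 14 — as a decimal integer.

14 → 1³ + 4³ = 65
65 → 6³ + 5³ = 341
341 → 3³ + 4³ + 1³ = 92

92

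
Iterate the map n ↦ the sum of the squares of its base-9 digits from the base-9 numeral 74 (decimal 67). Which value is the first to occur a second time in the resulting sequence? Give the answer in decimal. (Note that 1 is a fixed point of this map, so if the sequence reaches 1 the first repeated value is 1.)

65

67 = (7,4)_9 → 7² + 4² = 65
65 = (7,2)_9 → 7² + 2² = 53
53 = (5,8)_9 → 5² + 8² = 89
89 = (1,0,8)_9 → 1² + 0² + 8² = 65  — 65 already appeared earlier.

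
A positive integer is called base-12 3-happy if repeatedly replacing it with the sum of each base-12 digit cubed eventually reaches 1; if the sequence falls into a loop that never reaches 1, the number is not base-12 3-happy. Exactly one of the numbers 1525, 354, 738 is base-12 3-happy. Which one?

354

1525: 1525 → 1344 → 793 → 342 → 288 → 8 → 512 → 755 → 1464 → 1008 → 343 → 415 → 1351 → 1136 → 1855 → 1344  — repeats 1344 (not base-12 3-happy)
354: 354 → 349 → 134 → 1339 → 1099 → 1029 → 1073 → 593 → 190 → 1028 → 856 → 1520 → 1728 → 1  — reaches 1 (base-12 3-happy)
738: 738 → 342 → 288 → 8 → 512 → 755 → 1464 → 1008 → 343 → 415 → 1351 → 1136 → 1855 → 1344 → 793 → 342  — repeats 342 (not base-12 3-happy)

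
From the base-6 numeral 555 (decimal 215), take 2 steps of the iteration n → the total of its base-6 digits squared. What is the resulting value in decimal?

215 = (5,5,5)_6 → 5² + 5² + 5² = 25 + 25 + 25 = 75
75 = (2,0,3)_6 → 2² + 0² + 3² = 4 + 0 + 9 = 13

13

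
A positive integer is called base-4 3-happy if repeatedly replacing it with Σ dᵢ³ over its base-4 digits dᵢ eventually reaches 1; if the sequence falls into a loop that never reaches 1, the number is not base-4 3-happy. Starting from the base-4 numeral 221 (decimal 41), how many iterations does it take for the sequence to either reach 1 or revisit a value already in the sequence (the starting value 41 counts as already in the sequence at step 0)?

4

41 = (2,2,1)_4 → 2³ + 2³ + 1³ = 8 + 8 + 1 = 17
17 = (1,0,1)_4 → 1³ + 0³ + 1³ = 1 + 0 + 1 = 2
2 = (2)_4 → 2³ = 8
8 = (2,0)_4 → 2³ + 0³ = 8 + 0 = 8  — 8 repeats.
That took 4 steps.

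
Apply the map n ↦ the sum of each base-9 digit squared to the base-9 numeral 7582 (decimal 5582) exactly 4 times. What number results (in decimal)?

68

5582 = (7,5,8,2)_9 → 7² + 5² + 8² + 2² = 142
142 = (1,6,7)_9 → 1² + 6² + 7² = 86
86 = (1,0,5)_9 → 1² + 0² + 5² = 26
26 = (2,8)_9 → 2² + 8² = 68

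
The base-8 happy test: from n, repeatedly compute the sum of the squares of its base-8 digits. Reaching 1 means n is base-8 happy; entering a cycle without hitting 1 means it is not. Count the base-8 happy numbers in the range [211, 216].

211: 211 → 22 → 40 → 25 → 10 → 5 → 25  (repeats 25)
212: 212 → 29 → 34 → 20 → 20  (repeats 20)
213: 213 → 38 → 52 → 52  (repeats 52)
214: 214 → 49 → 37 → 41 → 26 → 13 → 26  (repeats 26)
215: 215 → 62 → 85 → 30 → 45 → 50 → 40 → 25 → 10 → 5 → 25  (repeats 25)
216: 216 → 18 → 8 → 1  (reaches 1)
base-8 happy: 216

1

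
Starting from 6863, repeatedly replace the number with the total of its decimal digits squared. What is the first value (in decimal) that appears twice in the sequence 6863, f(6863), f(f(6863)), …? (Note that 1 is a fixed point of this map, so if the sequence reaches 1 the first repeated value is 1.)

145

6863 → 6² + 8² + 6² + 3² = 145
145 → 1² + 4² + 5² = 42
42 → 4² + 2² = 20
20 → 2² + 0² = 4
4 → 4² = 16
16 → 1² + 6² = 37
37 → 3² + 7² = 58
58 → 5² + 8² = 89
89 → 8² + 9² = 145  — 145 already appeared earlier.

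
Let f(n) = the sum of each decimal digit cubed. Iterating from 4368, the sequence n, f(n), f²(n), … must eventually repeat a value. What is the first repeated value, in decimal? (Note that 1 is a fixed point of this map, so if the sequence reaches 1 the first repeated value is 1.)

4368 → 4³ + 3³ + 6³ + 8³ = 64 + 27 + 216 + 512 = 819
819 → 8³ + 1³ + 9³ = 512 + 1 + 729 = 1242
1242 → 1³ + 2³ + 4³ + 2³ = 1 + 8 + 64 + 8 = 81
81 → 8³ + 1³ = 512 + 1 = 513
513 → 5³ + 1³ + 3³ = 125 + 1 + 27 = 153
153 → 1³ + 5³ + 3³ = 1 + 125 + 27 = 153  — 153 already appeared earlier.

153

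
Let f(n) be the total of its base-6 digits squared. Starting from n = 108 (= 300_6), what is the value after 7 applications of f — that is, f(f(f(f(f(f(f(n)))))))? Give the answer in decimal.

20

108 = (3,0,0)_6 → 3² + 0² + 0² = 9 + 0 + 0 = 9
9 = (1,3)_6 → 1² + 3² = 1 + 9 = 10
10 = (1,4)_6 → 1² + 4² = 1 + 16 = 17
17 = (2,5)_6 → 2² + 5² = 4 + 25 = 29
29 = (4,5)_6 → 4² + 5² = 16 + 25 = 41
41 = (1,0,5)_6 → 1² + 0² + 5² = 1 + 0 + 25 = 26
26 = (4,2)_6 → 4² + 2² = 16 + 4 = 20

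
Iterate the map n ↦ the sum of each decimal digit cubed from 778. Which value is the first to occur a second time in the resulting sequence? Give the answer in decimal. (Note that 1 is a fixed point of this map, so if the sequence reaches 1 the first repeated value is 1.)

1

778 → 7³ + 7³ + 8³ = 343 + 343 + 512 = 1198
1198 → 1³ + 1³ + 9³ + 8³ = 1 + 1 + 729 + 512 = 1243
1243 → 1³ + 2³ + 4³ + 3³ = 1 + 8 + 64 + 27 = 100
100 → 1³ + 0³ + 0³ = 1 + 0 + 0 = 1  — reached the fixed point 1.
1 → 1, so 1 is the first repeated value.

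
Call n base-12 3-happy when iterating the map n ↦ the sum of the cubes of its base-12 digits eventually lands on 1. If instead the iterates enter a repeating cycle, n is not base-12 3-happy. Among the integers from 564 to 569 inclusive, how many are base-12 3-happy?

564: 564 → 1358 → 862 → 2456 → 638 → 197 → 190 → 1028 → 856 → 1520 → 1728 → 1  — base-12 3-happy
565: 565 → 1359 → 881 → 342 → 288 → 8 → 512 → 755 → 1464 → 1008 → 343 → 415 → 1351 → 1136 → 1855 → 1344 → 793 → 342  — not base-12 3-happy
566: 566 → 1366 → 1854 → 1217 → 762 → 368 → 736 → 190 → 1028 → 856 → 1520 → 1728 → 1  — base-12 3-happy
567: 567 → 1385 → 1197 → 1268 → 1753 → 10 → 1000 → 1611 → 1366 → 1854 → 1217 → 762 → 368 → 736 → 190 → 1028 → 856 → 1520 → 1728 → 1  — base-12 3-happy
568: 568 → 1422 → 1945 → 219 → 244 → 577 → 65 → 250 → 1513 → 1217 → 762 → 368 → 736 → 190 → 1028 → 856 → 1520 → 1728 → 1  — base-12 3-happy
569: 569 → 1483 → 1370 → 953 → 684 → 793 → 342 → 288 → 8 → 512 → 755 → 1464 → 1008 → 343 → 415 → 1351 → 1136 → 1855 → 1344 → 793  — not base-12 3-happy
base-12 3-happy: 564, 566, 567, 568

4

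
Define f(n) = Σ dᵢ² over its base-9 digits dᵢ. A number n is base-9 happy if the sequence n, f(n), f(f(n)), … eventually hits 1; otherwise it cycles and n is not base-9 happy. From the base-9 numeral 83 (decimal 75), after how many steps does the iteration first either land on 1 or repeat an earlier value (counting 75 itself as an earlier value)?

75 = (8,3)_9 → 8² + 3² = 73
73 = (8,1)_9 → 8² + 1² = 65
65 = (7,2)_9 → 7² + 2² = 53
53 = (5,8)_9 → 5² + 8² = 89
89 = (1,0,8)_9 → 1² + 0² + 8² = 65  — 65 repeats.
That took 5 steps.

5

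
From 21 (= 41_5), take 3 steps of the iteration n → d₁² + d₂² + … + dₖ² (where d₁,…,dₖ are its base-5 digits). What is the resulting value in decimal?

21 = (4,1)_5 → 17
17 = (3,2)_5 → 13
13 = (2,3)_5 → 13

13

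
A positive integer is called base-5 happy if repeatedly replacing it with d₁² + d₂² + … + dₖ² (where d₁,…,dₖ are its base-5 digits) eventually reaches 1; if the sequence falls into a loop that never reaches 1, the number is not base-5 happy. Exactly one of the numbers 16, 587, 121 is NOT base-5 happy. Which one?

16: 16 → 10 → 4 → 16  — repeats 16 (not base-5 happy)
587: 587 → 33 → 11 → 5 → 1  — reaches 1 (base-5 happy)
121: 121 → 33 → 11 → 5 → 1  — reaches 1 (base-5 happy)

16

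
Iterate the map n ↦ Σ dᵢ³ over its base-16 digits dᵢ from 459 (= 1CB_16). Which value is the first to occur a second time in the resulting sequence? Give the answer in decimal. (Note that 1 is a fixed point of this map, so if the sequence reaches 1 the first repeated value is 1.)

72

459 = (1,12,11)_16 → 3060
3060 = (11,15,4)_16 → 4770
4770 = (1,2,10,2)_16 → 1017
1017 = (3,15,9)_16 → 4131
4131 = (1,0,2,3)_16 → 36
36 = (2,4)_16 → 72
72 = (4,8)_16 → 576
576 = (2,4,0)_16 → 72  — 72 already appeared earlier.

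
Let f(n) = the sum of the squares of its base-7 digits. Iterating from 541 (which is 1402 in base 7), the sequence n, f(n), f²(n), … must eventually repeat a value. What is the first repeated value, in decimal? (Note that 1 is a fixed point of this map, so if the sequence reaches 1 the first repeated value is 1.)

541 = (1,4,0,2)_7 → 1² + 4² + 0² + 2² = 1 + 16 + 0 + 4 = 21
21 = (3,0)_7 → 3² + 0² = 9 + 0 = 9
9 = (1,2)_7 → 1² + 2² = 1 + 4 = 5
5 = (5)_7 → 5² = 25
25 = (3,4)_7 → 3² + 4² = 9 + 16 = 25  — 25 already appeared earlier.

25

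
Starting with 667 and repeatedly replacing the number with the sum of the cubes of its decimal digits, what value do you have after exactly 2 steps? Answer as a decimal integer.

811

667 → 6³ + 6³ + 7³ = 216 + 216 + 343 = 775
775 → 7³ + 7³ + 5³ = 343 + 343 + 125 = 811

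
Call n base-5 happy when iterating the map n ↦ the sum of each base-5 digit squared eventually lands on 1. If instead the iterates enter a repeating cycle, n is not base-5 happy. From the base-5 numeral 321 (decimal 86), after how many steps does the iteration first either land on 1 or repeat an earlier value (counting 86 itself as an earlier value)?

6

86 = (3,2,1)_5 → 3² + 2² + 1² = 14
14 = (2,4)_5 → 2² + 4² = 20
20 = (4,0)_5 → 4² + 0² = 16
16 = (3,1)_5 → 3² + 1² = 10
10 = (2,0)_5 → 2² + 0² = 4
4 = (4)_5 → 4² = 16  — 16 repeats.
That took 6 steps.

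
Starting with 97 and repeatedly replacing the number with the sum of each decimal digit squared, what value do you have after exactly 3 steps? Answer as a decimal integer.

1

97 → 9² + 7² = 81 + 49 = 130
130 → 1² + 3² + 0² = 1 + 9 + 0 = 10
10 → 1² + 0² = 1 + 0 = 1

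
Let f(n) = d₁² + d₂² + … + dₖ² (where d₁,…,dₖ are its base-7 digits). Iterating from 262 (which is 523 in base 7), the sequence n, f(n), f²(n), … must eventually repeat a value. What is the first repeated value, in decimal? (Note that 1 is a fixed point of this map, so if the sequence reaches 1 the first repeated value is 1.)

10

262 = (5,2,3)_7 → 38
38 = (5,3)_7 → 34
34 = (4,6)_7 → 52
52 = (1,0,3)_7 → 10
10 = (1,3)_7 → 10  — 10 already appeared earlier.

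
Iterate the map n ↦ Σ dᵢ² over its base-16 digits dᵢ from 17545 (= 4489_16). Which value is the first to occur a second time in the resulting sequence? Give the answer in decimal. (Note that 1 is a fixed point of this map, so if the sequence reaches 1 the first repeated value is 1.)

1

17545 = (4,4,8,9)_16 → 177
177 = (11,1)_16 → 122
122 = (7,10)_16 → 149
149 = (9,5)_16 → 106
106 = (6,10)_16 → 136
136 = (8,8)_16 → 128
128 = (8,0)_16 → 64
64 = (4,0)_16 → 16
16 = (1,0)_16 → 1  — reached the fixed point 1.
1 → 1, so 1 is the first repeated value.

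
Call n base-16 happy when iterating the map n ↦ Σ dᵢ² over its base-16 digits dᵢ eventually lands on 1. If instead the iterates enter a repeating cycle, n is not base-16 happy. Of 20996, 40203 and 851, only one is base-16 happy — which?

20996: 20996 → 45 → 173 → 269 → 170 → 200 → 208 → 169 → 181 → 146 → 85 → 50 → 13 → 169  — repeats 169 (not base-16 happy)
40203: 40203 → 371 → 59 → 130 → 68 → 32 → 4 → 16 → 1  — reaches 1 (base-16 happy)
851: 851 → 43 → 125 → 218 → 269 → 170 → 200 → 208 → 169 → 181 → 146 → 85 → 50 → 13 → 169  — repeats 169 (not base-16 happy)

40203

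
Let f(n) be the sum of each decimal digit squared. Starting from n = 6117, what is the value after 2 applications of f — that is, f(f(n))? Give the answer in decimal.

6117 → 6² + 1² + 1² + 7² = 36 + 1 + 1 + 49 = 87
87 → 8² + 7² = 64 + 49 = 113

113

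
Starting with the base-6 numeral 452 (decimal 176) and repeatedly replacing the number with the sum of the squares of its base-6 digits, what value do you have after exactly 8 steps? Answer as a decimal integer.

17

176 = (4,5,2)_6 → 45
45 = (1,1,3)_6 → 11
11 = (1,5)_6 → 26
26 = (4,2)_6 → 20
20 = (3,2)_6 → 13
13 = (2,1)_6 → 5
5 = (5)_6 → 25
25 = (4,1)_6 → 17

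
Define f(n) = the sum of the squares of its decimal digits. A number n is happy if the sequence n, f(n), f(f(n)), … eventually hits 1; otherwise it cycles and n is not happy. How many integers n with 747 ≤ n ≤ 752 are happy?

747: 747 → 114 → 18 → 65 → 61 → 37 → 58 → 89 → 145 → 42 → 20 → 4 → 16 → 37  (repeats 37)
748: 748 → 129 → 86 → 100 → 1  (reaches 1)
749: 749 → 146 → 53 → 34 → 25 → 29 → 85 → 89 → 145 → 42 → 20 → 4 → 16 → 37 → 58 → 89  (repeats 89)
750: 750 → 74 → 65 → 61 → 37 → 58 → 89 → 145 → 42 → 20 → 4 → 16 → 37  (repeats 37)
751: 751 → 75 → 74 → 65 → 61 → 37 → 58 → 89 → 145 → 42 → 20 → 4 → 16 → 37  (repeats 37)
752: 752 → 78 → 113 → 11 → 2 → 4 → 16 → 37 → 58 → 89 → 145 → 42 → 20 → 4  (repeats 4)
happy: 748

1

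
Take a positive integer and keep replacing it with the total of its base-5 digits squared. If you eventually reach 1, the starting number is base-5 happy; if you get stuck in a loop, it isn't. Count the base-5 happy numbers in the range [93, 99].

3

93: 93 → 27 → 5 → 1  — base-5 happy
94: 94 → 34 → 18 → 18  — not base-5 happy
95: 95 → 25 → 1  — base-5 happy
96: 96 → 26 → 2 → 4 → 16 → 10 → 4  — not base-5 happy
97: 97 → 29 → 17 → 13 → 13  — not base-5 happy
98: 98 → 34 → 18 → 18  — not base-5 happy
99: 99 → 41 → 11 → 5 → 1  — base-5 happy
base-5 happy: 93, 95, 99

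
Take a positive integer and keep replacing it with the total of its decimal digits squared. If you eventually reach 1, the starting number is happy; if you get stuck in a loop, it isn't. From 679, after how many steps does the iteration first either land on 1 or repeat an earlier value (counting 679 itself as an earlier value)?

11

679 → 166
166 → 73
73 → 58
58 → 89
89 → 145
145 → 42
42 → 20
20 → 4
4 → 16
16 → 37
37 → 58  — 58 repeats.
That took 11 steps.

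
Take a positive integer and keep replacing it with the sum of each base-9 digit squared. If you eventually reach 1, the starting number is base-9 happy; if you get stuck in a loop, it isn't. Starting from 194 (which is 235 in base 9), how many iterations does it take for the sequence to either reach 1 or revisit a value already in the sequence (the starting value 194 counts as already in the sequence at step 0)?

6

194 = (2,3,5)_9 → 2² + 3² + 5² = 38
38 = (4,2)_9 → 4² + 2² = 20
20 = (2,2)_9 → 2² + 2² = 8
8 = (8)_9 → 8² = 64
64 = (7,1)_9 → 7² + 1² = 50
50 = (5,5)_9 → 5² + 5² = 50  — 50 repeats.
That took 6 steps.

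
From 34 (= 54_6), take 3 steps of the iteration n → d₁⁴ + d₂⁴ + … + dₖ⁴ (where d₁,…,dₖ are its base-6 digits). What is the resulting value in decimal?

962

34 = (5,4)_6 → 5⁴ + 4⁴ = 625 + 256 = 881
881 = (4,0,2,5)_6 → 4⁴ + 0⁴ + 2⁴ + 5⁴ = 256 + 0 + 16 + 625 = 897
897 = (4,0,5,3)_6 → 4⁴ + 0⁴ + 5⁴ + 3⁴ = 256 + 0 + 625 + 81 = 962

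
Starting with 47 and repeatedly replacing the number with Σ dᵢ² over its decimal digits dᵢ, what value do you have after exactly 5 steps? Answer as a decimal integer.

47 → 4² + 7² = 16 + 49 = 65
65 → 6² + 5² = 36 + 25 = 61
61 → 6² + 1² = 36 + 1 = 37
37 → 3² + 7² = 9 + 49 = 58
58 → 5² + 8² = 25 + 64 = 89

89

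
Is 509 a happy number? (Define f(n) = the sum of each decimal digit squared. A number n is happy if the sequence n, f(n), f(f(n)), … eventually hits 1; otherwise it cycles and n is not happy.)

not happy

509 → 5² + 0² + 9² = 25 + 0 + 81 = 106
106 → 1² + 0² + 6² = 1 + 0 + 36 = 37
37 → 3² + 7² = 9 + 49 = 58
58 → 5² + 8² = 25 + 64 = 89
89 → 8² + 9² = 64 + 81 = 145
145 → 1² + 4² + 5² = 1 + 16 + 25 = 42
42 → 4² + 2² = 16 + 4 = 20
20 → 2² + 0² = 4 + 0 = 4
4 → 4² = 16
16 → 1² + 6² = 1 + 36 = 37  — 37 already seen; the sequence cycles without reaching 1.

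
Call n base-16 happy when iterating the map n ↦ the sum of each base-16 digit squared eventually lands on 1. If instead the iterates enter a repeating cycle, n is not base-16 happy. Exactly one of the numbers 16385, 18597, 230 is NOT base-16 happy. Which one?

18597

16385: 16385 → 17 → 2 → 4 → 16 → 1  — reaches 1 (base-16 happy)
18597: 18597 → 205 → 313 → 91 → 146 → 85 → 50 → 13 → 169 → 181 → 146  — repeats 146 (not base-16 happy)
230: 230 → 232 → 260 → 17 → 2 → 4 → 16 → 1  — reaches 1 (base-16 happy)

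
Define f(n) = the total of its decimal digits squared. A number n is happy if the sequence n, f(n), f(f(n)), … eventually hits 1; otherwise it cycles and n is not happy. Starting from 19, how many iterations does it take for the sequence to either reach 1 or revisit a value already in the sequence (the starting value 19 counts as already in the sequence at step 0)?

19 → 1² + 9² = 1 + 81 = 82
82 → 8² + 2² = 64 + 4 = 68
68 → 6² + 8² = 36 + 64 = 100
100 → 1² + 0² + 0² = 1 + 0 + 0 = 1  — reached 1.
That took 4 steps.

4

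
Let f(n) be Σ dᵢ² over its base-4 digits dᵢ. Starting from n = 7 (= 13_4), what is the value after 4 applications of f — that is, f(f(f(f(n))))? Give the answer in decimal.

7 = (1,3)_4 → 10
10 = (2,2)_4 → 8
8 = (2,0)_4 → 4
4 = (1,0)_4 → 1

1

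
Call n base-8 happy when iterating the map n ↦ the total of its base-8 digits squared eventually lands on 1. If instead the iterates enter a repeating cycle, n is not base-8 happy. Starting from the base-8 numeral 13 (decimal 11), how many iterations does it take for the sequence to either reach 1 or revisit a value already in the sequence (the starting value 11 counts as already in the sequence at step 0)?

4

11 = (1,3)_8 → 1² + 3² = 10
10 = (1,2)_8 → 1² + 2² = 5
5 = (5)_8 → 5² = 25
25 = (3,1)_8 → 3² + 1² = 10  — 10 repeats.
That took 4 steps.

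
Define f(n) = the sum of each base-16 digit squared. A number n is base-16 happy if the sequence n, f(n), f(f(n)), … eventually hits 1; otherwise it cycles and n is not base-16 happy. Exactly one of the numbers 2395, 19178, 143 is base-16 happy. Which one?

2395: 2395 → 227 → 205 → 313 → 91 → 146 → 85 → 50 → 13 → 169 → 181 → 146  — repeats 146 (not base-16 happy)
19178: 19178 → 412 → 226 → 200 → 208 → 169 → 181 → 146 → 85 → 50 → 13 → 169  — repeats 169 (not base-16 happy)
143: 143 → 289 → 6 → 36 → 20 → 17 → 2 → 4 → 16 → 1  — reaches 1 (base-16 happy)

143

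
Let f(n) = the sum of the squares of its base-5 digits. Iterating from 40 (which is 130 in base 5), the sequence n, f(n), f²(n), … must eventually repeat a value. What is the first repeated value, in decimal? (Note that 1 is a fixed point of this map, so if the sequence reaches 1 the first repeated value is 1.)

40 = (1,3,0)_5 → 1² + 3² + 0² = 1 + 9 + 0 = 10
10 = (2,0)_5 → 2² + 0² = 4 + 0 = 4
4 = (4)_5 → 4² = 16
16 = (3,1)_5 → 3² + 1² = 9 + 1 = 10  — 10 already appeared earlier.

10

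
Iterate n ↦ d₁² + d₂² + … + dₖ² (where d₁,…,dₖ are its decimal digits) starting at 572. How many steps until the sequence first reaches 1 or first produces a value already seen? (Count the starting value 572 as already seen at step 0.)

13

572 → 5² + 7² + 2² = 78
78 → 7² + 8² = 113
113 → 1² + 1² + 3² = 11
11 → 1² + 1² = 2
2 → 2² = 4
4 → 4² = 16
16 → 1² + 6² = 37
37 → 3² + 7² = 58
58 → 5² + 8² = 89
89 → 8² + 9² = 145
145 → 1² + 4² + 5² = 42
42 → 4² + 2² = 20
20 → 2² + 0² = 4  — 4 repeats.
That took 13 steps.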